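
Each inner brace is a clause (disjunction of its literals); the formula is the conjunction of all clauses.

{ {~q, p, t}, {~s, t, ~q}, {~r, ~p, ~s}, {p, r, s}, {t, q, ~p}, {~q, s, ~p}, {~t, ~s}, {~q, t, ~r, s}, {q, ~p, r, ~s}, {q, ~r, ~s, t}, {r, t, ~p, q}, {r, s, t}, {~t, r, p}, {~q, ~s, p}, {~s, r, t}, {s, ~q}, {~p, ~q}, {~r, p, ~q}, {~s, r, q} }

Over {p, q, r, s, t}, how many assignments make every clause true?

There are 2^5 = 32 truth assignments over (p, q, r, s, t).
Split on t. With t = 1, the clauses containing t are satisfied and ~t drops from the rest; 3 of the 2^4 = 16 assignments to the other variables satisfy what remains.
With t = 0, by the same count on the reduced clause set, 1 assignment works.
(One model: p=F, q=F, r=T, s=F, t=F.)
Total: 3 + 1 = 4.

4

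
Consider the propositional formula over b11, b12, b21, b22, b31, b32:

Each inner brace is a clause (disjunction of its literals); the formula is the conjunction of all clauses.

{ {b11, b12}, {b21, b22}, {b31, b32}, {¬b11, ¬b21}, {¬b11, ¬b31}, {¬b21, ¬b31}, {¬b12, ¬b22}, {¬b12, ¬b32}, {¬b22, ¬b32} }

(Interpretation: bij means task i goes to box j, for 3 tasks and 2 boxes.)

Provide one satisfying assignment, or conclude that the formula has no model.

Branch on b11: set b11 = True.
From the singleton clause (¬b21), b21 = False.
From the singleton clause (b22), b22 = True.
From the singleton clause (¬b31), b31 = False.
From the singleton clause (b32), b32 = True.
Now (¬b32) is unsatisfied and unit — conflict.
Backtrack on b11: now try b11 = False.
From the singleton clause (b12), b12 = True.
From the singleton clause (¬b22), b22 = False.
From the singleton clause (b21), b21 = True.
From the singleton clause (¬b31), b31 = False.
From the singleton clause (b32), b32 = True.
Now (¬b32) is unsatisfied and unit — conflict.
Neither b11 = True nor b11 = False works.

UNSATISFIABLE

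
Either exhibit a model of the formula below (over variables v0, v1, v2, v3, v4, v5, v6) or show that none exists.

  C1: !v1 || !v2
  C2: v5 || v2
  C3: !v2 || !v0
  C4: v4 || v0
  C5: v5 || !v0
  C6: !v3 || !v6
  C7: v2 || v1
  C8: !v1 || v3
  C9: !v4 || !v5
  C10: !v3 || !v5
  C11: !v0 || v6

Branch on v1: set v1 = false.
Unit clause (v2) forces v2 = true.
Unit clause (!v0) forces v0 = false.
Unit clause (v4) forces v4 = true.
Unit clause (!v5) forces v5 = false.
Branch on v3: set v3 = true.
Unit clause (!v6) forces v6 = false.
Every clause now holds.

v0 ↦ false,  v1 ↦ false,  v2 ↦ true,  v3 ↦ true,  v4 ↦ true,  v5 ↦ false,  v6 ↦ false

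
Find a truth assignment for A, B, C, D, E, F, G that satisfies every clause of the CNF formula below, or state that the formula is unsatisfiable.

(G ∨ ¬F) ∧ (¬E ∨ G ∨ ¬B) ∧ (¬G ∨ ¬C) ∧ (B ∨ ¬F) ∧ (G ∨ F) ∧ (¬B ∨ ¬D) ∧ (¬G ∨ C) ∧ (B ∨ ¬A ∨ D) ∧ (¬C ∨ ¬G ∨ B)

Try G = True.
(¬C) alone gives C = False.
That conflicts with the unit clause (C).
Undo G and try G = False.
(¬F) alone gives F = False.
That conflicts with the unit clause (F).
Neither G = True nor G = False works.

UNSATISFIABLE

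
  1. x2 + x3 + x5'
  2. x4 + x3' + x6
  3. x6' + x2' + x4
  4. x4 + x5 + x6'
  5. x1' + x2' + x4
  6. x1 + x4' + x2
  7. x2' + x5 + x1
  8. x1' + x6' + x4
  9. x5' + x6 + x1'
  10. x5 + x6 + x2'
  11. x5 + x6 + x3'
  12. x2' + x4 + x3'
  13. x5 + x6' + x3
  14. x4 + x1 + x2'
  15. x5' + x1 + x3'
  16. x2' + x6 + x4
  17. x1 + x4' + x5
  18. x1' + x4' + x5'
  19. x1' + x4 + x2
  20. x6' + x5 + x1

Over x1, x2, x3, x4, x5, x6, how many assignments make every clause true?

There are 2^6 = 64 truth assignments over (x1, x2, x3, x4, x5, x6).
Split on x2. With x2 = 1, the clauses containing x2 are satisfied and x2' drops from the rest; 3 of the 2^5 = 32 assignments to the other variables satisfy what remains.
With x2 = 0, by the same count on the reduced clause set, 3 assignments work.
Total: 3 + 3 = 6.

6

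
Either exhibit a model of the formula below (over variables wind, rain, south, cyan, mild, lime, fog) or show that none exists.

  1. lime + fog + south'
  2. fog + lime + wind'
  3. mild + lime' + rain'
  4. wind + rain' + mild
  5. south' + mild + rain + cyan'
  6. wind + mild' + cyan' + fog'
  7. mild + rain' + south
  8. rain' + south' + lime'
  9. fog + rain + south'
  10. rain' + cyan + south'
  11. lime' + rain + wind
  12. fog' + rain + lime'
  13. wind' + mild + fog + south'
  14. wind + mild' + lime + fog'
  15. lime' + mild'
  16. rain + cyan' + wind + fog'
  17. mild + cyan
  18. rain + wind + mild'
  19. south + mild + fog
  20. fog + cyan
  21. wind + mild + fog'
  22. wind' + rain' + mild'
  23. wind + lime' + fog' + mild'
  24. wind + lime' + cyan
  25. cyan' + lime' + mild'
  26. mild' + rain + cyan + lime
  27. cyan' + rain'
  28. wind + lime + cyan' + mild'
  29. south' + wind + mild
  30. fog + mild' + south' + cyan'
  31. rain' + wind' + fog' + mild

wind=1; rain=0; south=0; cyan=1; mild=0; lime=0; fog=1

Case lime = 0:
Case fog = 1:
Case wind = 1:
Case mild = 0:
Unit clause (cyan) forces cyan = 1.
Unit clause (rain') forces rain = 0.
Unit clause (south') forces south = 0.
Every clause now holds.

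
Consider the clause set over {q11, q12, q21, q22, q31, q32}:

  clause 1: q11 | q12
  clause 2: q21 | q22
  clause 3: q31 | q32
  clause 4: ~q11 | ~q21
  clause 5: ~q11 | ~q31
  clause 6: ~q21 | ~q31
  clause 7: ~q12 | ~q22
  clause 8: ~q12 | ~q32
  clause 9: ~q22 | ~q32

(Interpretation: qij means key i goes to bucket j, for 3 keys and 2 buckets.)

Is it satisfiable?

No, unsatisfiable

Suppose q11 = 1.
The clause (~q21) is unit, so q21 = 0.
The clause (q22) is unit, so q22 = 1.
The clause (~q31) is unit, so q31 = 0.
The clause (q32) is unit, so q32 = 1.
Now (~q32) is unsatisfied and unit — conflict.
That branch fails; take q11 = 0 instead.
The clause (q12) is unit, so q12 = 1.
The clause (~q22) is unit, so q22 = 0.
The clause (q21) is unit, so q21 = 1.
The clause (~q31) is unit, so q31 = 0.
The clause (q32) is unit, so q32 = 1.
Now (~q32) is unsatisfied and unit — conflict.
Neither q11 = 1 nor q11 = 0 works.
No assignment satisfies every clause.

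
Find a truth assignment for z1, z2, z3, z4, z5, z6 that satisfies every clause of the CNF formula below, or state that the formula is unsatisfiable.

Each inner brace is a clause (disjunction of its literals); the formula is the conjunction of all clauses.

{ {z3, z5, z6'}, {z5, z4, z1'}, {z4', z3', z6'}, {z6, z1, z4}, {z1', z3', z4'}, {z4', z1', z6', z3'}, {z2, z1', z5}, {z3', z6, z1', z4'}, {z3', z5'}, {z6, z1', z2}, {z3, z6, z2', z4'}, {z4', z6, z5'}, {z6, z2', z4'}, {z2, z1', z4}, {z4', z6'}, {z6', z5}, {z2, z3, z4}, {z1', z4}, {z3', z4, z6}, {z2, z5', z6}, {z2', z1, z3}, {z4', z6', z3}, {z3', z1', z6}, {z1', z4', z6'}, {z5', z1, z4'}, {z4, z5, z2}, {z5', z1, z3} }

z1: 0,  z2: 0,  z3: 1,  z4: 1,  z5: 0,  z6: 0

Suppose z3 = 1.
(z5') alone gives z5 = 0.
(z6') alone gives z6 = 0.
(z4) alone gives z4 = 1.
(z1') alone gives z1 = 0.
(z2') alone gives z2 = 0.
Every clause now holds.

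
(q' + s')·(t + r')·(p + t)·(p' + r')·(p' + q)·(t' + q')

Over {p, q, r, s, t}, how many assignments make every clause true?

5

There are 2^5 = 32 truth assignments over (p, q, r, s, t).
Split on t. With t = 1, the clauses containing t are satisfied and t' drops from the rest; 4 of the 2^4 = 16 assignments to the other variables satisfy what remains.
With t = 0, by the same count on the reduced clause set, 1 assignment works.
(One model: p=F, q=F, r=F, s=F, t=T.)
Total: 4 + 1 = 5.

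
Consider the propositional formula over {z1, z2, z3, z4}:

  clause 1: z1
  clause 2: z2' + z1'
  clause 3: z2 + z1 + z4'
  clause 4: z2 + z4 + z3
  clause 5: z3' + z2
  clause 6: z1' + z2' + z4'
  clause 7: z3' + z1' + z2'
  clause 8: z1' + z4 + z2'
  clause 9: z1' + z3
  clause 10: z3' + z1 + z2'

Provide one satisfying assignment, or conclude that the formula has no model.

UNSATISFIABLE

(z1) alone gives z1 = 1.
(z2') alone gives z2 = 0.
(z3') alone gives z3 = 0.
That conflicts with the unit clause (z3).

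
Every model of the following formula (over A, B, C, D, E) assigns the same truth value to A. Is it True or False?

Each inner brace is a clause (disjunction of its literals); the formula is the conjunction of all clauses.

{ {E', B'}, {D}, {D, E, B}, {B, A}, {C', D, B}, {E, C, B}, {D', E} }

Suppose A = 0.
The clause (D) is unit, so D = 1.
The clause (B) is unit, so B = 1.
The clause (E') is unit, so E = 0.
That conflicts with the unit clause (E).
So every satisfying assignment has A = True.

True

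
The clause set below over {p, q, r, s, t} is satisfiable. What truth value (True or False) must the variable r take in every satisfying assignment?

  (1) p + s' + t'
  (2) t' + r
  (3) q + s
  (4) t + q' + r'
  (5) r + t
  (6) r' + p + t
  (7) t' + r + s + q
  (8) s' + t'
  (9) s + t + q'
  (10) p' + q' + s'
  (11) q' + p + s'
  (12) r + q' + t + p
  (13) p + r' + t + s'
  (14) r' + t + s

Suppose r = 0.
From the singleton clause (t'), t = 0.
That conflicts with the unit clause (t).
So every satisfying assignment has r = True.

True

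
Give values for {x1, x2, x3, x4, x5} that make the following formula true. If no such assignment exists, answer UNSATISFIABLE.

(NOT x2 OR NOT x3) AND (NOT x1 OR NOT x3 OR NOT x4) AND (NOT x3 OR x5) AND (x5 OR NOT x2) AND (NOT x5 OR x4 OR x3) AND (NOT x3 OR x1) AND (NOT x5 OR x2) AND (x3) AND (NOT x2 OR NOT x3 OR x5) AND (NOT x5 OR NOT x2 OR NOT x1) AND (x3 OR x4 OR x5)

UNSATISFIABLE

(x3) alone gives x3 = true.
(NOT x2) alone gives x2 = false.
(x5) alone gives x5 = true.
That conflicts with the unit clause (NOT x5).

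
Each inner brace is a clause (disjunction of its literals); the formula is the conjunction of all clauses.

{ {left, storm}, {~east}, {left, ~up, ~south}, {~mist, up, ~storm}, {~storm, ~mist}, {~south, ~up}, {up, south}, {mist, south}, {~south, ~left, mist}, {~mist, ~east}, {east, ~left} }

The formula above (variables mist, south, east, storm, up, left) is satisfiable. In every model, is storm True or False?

Suppose storm = 0.
Unit clause (left) forces left = 1.
Unit clause (~east) forces east = 0.
But (east) is also a unit clause — contradiction.
So every satisfying assignment has storm = True.

True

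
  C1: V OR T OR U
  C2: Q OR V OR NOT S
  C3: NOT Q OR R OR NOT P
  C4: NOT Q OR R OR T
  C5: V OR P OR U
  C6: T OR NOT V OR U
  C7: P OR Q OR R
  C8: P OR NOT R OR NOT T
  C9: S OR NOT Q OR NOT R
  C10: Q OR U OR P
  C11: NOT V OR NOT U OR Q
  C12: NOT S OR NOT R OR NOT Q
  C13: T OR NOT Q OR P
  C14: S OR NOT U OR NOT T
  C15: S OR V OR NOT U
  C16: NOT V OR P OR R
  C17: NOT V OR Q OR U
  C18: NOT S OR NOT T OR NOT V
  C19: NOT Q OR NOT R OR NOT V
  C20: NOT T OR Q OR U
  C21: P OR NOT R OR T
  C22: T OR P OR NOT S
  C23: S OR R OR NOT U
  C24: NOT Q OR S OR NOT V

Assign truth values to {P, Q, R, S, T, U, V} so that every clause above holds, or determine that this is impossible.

Case V = false:
Case T = true:
Case Q = true:
Case R = false:
(NOT P) alone gives P = false.
(U) alone gives U = true.
(S) alone gives S = true.
Every clause now holds.

P ↦ false; Q ↦ true; R ↦ false; S ↦ true; T ↦ true; U ↦ true; V ↦ false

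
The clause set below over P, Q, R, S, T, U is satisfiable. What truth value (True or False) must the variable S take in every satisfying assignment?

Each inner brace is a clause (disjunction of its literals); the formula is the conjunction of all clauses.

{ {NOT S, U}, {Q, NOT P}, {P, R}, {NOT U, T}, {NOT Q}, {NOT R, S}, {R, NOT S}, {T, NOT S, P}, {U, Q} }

True

Suppose S = false.
From the singleton clause (NOT Q), Q = false.
From the singleton clause (NOT P), P = false.
From the singleton clause (R), R = true.
Now (NOT R) is unsatisfied and unit — conflict.
So every satisfying assignment has S = True.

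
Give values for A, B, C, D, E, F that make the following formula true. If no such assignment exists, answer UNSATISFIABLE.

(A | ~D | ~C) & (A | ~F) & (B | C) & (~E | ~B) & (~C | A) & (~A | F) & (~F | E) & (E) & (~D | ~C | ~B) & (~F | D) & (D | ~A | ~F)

(E) alone gives E = 1.
(~B) alone gives B = 0.
(C) alone gives C = 1.
(A) alone gives A = 1.
(F) alone gives F = 1.
(D) alone gives D = 1.
Every clause now holds.

A=1,  B=0,  C=1,  D=1,  E=1,  F=1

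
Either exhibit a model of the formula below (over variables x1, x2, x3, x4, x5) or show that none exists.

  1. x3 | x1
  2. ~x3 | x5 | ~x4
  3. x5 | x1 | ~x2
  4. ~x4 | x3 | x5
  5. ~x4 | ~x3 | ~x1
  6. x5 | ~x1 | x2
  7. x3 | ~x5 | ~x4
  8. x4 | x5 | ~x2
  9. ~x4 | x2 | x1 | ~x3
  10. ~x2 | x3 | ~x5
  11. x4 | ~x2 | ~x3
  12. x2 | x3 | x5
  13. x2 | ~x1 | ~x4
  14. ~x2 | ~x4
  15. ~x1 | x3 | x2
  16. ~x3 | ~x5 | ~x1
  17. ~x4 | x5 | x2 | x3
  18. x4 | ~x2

Branch on x3: set x3 = 1.
Branch on x5: set x5 = 0.
Unit clause (~x4) forces x4 = 0.
Unit clause (~x2) forces x2 = 0.
Unit clause (~x1) forces x1 = 0.
Every clause now holds.

x1 ↦ 0; x2 ↦ 0; x3 ↦ 1; x4 ↦ 0; x5 ↦ 0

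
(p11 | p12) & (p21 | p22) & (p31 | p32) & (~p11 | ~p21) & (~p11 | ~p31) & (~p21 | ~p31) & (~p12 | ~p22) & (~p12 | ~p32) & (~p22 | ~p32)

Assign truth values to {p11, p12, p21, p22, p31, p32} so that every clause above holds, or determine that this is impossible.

Suppose p11 = 1.
(~p21) alone gives p21 = 0.
(p22) alone gives p22 = 1.
(~p31) alone gives p31 = 0.
(p32) alone gives p32 = 1.
That conflicts with the unit clause (~p32).
Undo p11 and try p11 = 0.
(p12) alone gives p12 = 1.
(~p22) alone gives p22 = 0.
(p21) alone gives p21 = 1.
(~p31) alone gives p31 = 0.
(p32) alone gives p32 = 1.
That conflicts with the unit clause (~p32).
Neither p11 = 1 nor p11 = 0 works.

UNSATISFIABLE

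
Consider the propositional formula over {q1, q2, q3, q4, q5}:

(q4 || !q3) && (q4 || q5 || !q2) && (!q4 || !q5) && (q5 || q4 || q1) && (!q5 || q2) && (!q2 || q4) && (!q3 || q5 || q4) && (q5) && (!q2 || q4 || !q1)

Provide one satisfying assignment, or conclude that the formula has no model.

Unit clause (q5) forces q5 = true.
Unit clause (!q4) forces q4 = false.
Unit clause (!q3) forces q3 = false.
Unit clause (q2) forces q2 = true.
That conflicts with the unit clause (!q2).

UNSATISFIABLE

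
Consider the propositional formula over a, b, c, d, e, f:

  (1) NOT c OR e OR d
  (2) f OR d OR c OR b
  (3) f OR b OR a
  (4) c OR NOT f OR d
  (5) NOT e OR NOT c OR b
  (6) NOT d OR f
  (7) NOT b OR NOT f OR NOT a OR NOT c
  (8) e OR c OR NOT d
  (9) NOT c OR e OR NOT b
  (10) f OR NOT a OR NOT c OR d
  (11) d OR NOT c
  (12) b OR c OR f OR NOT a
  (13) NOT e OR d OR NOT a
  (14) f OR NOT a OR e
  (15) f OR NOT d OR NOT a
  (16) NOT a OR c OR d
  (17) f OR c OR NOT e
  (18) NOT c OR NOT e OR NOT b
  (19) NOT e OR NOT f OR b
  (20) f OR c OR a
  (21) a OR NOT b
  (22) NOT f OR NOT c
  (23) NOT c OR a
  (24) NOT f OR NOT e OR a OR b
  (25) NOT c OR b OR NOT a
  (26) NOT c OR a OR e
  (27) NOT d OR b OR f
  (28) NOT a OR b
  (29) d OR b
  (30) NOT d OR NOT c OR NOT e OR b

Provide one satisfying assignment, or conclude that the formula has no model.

Try d = true.
Unit clause (f) forces f = true.
Unit clause (NOT c) forces c = false.
Unit clause (e) forces e = true.
Unit clause (b) forces b = true.
Unit clause (a) forces a = true.
All clauses are satisfied.

a ↦ true, b ↦ true, c ↦ false, d ↦ true, e ↦ true, f ↦ true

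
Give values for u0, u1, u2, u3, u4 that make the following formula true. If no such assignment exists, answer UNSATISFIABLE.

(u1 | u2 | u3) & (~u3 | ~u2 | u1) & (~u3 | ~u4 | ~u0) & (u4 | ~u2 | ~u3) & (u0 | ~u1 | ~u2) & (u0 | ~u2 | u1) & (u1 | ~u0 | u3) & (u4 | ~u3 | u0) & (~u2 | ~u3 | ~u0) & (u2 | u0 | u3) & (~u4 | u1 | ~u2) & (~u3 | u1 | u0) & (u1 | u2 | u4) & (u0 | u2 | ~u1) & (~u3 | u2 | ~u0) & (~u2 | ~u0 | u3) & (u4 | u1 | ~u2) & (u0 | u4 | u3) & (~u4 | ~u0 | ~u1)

u0 ↦ 1, u1 ↦ 1, u2 ↦ 0, u3 ↦ 0, u4 ↦ 0

Suppose u1 = 1.
Suppose u0 = 1.
The clause (~u4) is unit, so u4 = 0.
Suppose u2 = 0.
The clause (~u3) is unit, so u3 = 0.
This assignment satisfies each clause.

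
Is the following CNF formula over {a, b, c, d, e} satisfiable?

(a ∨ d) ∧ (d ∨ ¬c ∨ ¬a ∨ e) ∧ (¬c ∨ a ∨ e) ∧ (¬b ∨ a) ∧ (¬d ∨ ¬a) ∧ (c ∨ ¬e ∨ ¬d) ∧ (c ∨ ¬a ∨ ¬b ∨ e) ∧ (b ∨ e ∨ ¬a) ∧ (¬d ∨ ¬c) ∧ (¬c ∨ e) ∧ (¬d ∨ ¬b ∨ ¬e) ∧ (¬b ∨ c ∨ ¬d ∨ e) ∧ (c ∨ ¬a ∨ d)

Case a = True:
From the singleton clause (¬d), d = False.
From the singleton clause (c), c = True.
From the singleton clause (e), e = True.
No clause remains; b is free.
A satisfying assignment: a: True,  b: True,  c: True,  d: False,  e: True.

Yes, satisfiable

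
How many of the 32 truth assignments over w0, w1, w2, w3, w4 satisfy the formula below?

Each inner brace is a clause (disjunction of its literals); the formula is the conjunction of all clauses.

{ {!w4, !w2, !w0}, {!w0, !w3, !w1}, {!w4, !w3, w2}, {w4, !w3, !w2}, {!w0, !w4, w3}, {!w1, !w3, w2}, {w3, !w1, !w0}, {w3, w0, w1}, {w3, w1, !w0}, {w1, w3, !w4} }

There are 2^5 = 32 truth assignments over (w0, w1, w2, w3, w4).
Split on w1. With w1 = true, the clauses containing w1 are satisfied and !w1 drops from the rest; 5 of the 2^4 = 16 assignments to the other variables satisfy what remains.
With w1 = false, by the same count on the reduced clause set, 3 assignments work.
(One model: w0=F, w1=F, w2=F, w3=T, w4=F.)
Total: 5 + 3 = 8.

8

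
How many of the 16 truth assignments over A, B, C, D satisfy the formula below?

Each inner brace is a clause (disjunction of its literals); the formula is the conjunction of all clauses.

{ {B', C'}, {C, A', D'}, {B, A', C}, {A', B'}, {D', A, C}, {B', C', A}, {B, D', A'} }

There are 2^4 = 16 truth assignments over (A, B, C, D).
Check each against the 7 clauses (columns in the order A, B, C, D):
  F F F F  ✓ satisfies all
  F F F T  ✗ fails (D' + A + C)
  F F T F  ✓ satisfies all
  F F T T  ✓ satisfies all
  F T F F  ✓ satisfies all
  F T F T  ✗ fails (D' + A + C)
  F T T F  ✗ fails (B' + C')
  F T T T  ✗ fails (B' + C')
  T F F F  ✗ fails (B + A' + C)
  T F F T  ✗ fails (C + A' + D')
  T F T F  ✓ satisfies all
  T F T T  ✗ fails (B + D' + A')
  T T F F  ✗ fails (A' + B')
  T T F T  ✗ fails (C + A' + D')
  T T T F  ✗ fails (B' + C')
  T T T T  ✗ fails (B' + C')
5 of the 16 rows are models.

5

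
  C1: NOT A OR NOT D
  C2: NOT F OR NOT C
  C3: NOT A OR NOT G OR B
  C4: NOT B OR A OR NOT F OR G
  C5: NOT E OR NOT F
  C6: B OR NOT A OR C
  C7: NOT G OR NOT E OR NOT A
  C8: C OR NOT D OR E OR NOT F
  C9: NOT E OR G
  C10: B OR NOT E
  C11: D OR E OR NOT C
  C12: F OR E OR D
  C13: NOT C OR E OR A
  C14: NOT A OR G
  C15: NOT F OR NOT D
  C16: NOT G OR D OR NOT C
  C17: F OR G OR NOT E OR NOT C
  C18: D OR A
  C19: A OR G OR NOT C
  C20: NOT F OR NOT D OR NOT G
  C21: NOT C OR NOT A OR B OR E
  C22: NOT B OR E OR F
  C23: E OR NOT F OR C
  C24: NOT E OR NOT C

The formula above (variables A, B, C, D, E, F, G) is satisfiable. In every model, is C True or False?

False

Suppose C = true.
(NOT F) alone gives F = false.
(NOT E) alone gives E = false.
(D) alone gives D = true.
(NOT A) alone gives A = false.
Now (A) is unsatisfied and unit — conflict.
So every satisfying assignment has C = False.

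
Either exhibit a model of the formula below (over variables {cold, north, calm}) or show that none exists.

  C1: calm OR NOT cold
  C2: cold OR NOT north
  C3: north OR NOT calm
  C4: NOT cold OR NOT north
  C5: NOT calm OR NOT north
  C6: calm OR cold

UNSATISFIABLE

Try calm = true.
From the singleton clause (north), north = true.
But (NOT north) is also a unit clause — contradiction.
Backtrack on calm: now try calm = false.
From the singleton clause (NOT cold), cold = false.
But (cold) is also a unit clause — contradiction.
Either choice for calm ends in contradiction.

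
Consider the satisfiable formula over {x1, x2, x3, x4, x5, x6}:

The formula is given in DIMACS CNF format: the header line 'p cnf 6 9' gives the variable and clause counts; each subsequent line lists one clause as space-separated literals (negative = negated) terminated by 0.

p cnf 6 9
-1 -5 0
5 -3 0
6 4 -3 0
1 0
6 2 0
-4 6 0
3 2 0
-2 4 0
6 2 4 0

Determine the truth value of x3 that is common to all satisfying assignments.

Suppose x3 = True.
The clause (x5) is unit, so x5 = True.
The clause (¬x1) is unit, so x1 = False.
Now (x1) is unsatisfied and unit — conflict.
So every satisfying assignment has x3 = False.

False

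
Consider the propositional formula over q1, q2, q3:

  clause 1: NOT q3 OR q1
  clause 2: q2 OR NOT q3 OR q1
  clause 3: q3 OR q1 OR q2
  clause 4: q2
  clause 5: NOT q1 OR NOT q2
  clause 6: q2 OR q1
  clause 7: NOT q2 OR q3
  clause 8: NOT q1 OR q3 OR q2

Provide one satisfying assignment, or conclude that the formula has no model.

The clause (q2) is unit, so q2 = true.
The clause (NOT q1) is unit, so q1 = false.
The clause (NOT q3) is unit, so q3 = false.
That conflicts with the unit clause (q3).

UNSATISFIABLE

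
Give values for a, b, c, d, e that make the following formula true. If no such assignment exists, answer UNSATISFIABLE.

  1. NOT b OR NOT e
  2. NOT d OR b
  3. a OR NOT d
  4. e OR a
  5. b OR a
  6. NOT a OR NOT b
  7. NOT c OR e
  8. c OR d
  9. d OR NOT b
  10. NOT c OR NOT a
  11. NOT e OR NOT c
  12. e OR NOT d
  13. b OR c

Branch on b: set b = false.
(NOT d) alone gives d = false.
(a) alone gives a = true.
(c) alone gives c = true.
Now (NOT c) is unsatisfied and unit — conflict.
That branch fails; take b = true instead.
(NOT e) alone gives e = false.
(a) alone gives a = true.
Now (NOT a) is unsatisfied and unit — conflict.
Both values of b lead to a conflict.

UNSATISFIABLE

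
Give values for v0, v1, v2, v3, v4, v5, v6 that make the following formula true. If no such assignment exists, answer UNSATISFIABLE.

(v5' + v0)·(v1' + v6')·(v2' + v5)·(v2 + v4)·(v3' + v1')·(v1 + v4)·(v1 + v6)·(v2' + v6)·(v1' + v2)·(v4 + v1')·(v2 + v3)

v0=1,  v1=0,  v2=1,  v3=1,  v4=1,  v5=1,  v6=1

Branch on v5: set v5 = 1.
Unit clause (v0) forces v0 = 1.
Branch on v1: set v1 = 0.
Unit clause (v4) forces v4 = 1.
Unit clause (v6) forces v6 = 1.
Branch on v2: set v2 = 1.
Every clause is now satisfied; v3 is unconstrained.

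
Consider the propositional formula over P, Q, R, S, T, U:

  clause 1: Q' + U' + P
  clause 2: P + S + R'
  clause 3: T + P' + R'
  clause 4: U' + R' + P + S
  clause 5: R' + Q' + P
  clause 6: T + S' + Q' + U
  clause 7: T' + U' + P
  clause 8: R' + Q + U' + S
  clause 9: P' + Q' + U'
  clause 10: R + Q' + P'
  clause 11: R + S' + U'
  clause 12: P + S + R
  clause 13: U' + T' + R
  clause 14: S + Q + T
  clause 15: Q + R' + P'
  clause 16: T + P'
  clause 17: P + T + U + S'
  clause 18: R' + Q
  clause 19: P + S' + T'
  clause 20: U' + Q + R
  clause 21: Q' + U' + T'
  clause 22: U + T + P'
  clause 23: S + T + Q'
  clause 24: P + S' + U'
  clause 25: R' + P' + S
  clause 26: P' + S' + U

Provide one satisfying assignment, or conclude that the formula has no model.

Case T = 1:
Case U = 0:
Case R = 0:
Case Q = 0:
Case P = 1:
From the singleton clause (S'), S = 0.
All clauses are satisfied.

P=1, Q=0, R=0, S=0, T=1, U=0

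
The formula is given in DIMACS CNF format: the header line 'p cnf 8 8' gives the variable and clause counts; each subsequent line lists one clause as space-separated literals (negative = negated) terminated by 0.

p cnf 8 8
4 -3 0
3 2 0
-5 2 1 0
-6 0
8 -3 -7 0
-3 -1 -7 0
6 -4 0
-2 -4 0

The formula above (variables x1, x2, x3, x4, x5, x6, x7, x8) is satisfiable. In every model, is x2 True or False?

Suppose x2 = False.
From the singleton clause (x3), x3 = True.
From the singleton clause (x4), x4 = True.
From the singleton clause (¬x6), x6 = False.
But (x6) is also a unit clause — contradiction.
So every satisfying assignment has x2 = True.

True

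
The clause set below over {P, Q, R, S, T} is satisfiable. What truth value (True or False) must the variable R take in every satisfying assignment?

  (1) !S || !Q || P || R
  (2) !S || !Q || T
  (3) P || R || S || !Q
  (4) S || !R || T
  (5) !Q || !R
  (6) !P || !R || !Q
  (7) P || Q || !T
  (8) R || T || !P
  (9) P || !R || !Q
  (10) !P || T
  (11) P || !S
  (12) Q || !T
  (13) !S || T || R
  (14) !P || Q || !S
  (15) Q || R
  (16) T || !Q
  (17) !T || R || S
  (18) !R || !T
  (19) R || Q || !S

False

Suppose R = true.
The clause (!Q) is unit, so Q = false.
The clause (!T) is unit, so T = false.
The clause (S) is unit, so S = true.
The clause (!P) is unit, so P = false.
That conflicts with the unit clause (P).
So every satisfying assignment has R = False.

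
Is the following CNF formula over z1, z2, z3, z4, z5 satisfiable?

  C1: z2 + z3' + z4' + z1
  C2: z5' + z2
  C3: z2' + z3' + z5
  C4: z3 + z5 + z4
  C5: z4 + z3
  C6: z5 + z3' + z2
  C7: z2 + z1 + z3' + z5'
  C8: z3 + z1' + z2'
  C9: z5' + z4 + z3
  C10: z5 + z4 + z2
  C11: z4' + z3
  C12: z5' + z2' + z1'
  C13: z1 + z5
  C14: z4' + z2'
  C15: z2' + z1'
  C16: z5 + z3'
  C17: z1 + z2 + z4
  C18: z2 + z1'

Case z5 = 1:
Unit clause (z2) forces z2 = 1.
Unit clause (z1') forces z1 = 0.
Unit clause (z4') forces z4 = 0.
Unit clause (z3) forces z3 = 1.
This assignment satisfies each clause.
A satisfying assignment: z1 ↦ 0, z2 ↦ 1, z3 ↦ 1, z4 ↦ 0, z5 ↦ 1.

Yes, satisfiable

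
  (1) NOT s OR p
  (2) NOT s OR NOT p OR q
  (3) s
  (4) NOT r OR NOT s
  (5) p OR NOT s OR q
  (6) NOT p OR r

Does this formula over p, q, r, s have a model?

No

From the singleton clause (s), s = true.
From the singleton clause (p), p = true.
From the singleton clause (q), q = true.
From the singleton clause (NOT r), r = false.
Now (r) is unsatisfied and unit — conflict.
No assignment satisfies every clause.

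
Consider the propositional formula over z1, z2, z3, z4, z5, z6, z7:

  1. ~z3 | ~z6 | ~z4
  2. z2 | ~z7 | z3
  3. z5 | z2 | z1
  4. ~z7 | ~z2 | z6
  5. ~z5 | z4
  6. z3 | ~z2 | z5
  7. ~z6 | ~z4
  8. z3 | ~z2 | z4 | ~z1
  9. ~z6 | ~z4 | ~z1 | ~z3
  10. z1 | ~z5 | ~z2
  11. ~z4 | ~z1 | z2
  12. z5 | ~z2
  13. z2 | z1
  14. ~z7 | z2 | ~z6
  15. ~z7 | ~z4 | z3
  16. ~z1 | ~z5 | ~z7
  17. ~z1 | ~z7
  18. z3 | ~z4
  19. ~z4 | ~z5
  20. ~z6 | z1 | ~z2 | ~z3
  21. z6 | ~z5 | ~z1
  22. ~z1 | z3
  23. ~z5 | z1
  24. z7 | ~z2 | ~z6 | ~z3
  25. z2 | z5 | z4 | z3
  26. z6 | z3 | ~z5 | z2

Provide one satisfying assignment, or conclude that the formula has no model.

Branch on z5: set z5 = 0.
From the singleton clause (~z2), z2 = 0.
From the singleton clause (z1), z1 = 1.
From the singleton clause (~z4), z4 = 0.
From the singleton clause (~z7), z7 = 0.
From the singleton clause (z3), z3 = 1.
All clauses hold; z6 can take either value.

z1: 1,  z2: 0,  z3: 1,  z4: 0,  z5: 0,  z6: 1,  z7: 0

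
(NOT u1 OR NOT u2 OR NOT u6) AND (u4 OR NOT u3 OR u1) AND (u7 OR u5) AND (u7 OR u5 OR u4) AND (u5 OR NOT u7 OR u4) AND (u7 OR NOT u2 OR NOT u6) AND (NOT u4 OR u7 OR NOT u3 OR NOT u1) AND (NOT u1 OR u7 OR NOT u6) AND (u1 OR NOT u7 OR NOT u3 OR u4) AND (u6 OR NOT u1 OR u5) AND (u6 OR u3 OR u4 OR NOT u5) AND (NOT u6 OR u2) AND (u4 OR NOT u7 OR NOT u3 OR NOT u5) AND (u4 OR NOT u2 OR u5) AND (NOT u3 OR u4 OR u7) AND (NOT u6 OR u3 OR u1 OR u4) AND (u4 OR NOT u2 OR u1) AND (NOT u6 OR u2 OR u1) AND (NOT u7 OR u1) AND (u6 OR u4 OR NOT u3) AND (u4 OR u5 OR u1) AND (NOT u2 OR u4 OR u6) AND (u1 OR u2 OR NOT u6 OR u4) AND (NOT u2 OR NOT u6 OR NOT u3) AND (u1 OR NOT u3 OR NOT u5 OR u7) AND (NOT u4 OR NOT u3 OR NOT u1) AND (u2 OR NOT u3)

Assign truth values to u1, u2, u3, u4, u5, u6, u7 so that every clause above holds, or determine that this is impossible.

Try u7 = false.
From the singleton clause (u5), u5 = true.
Try u2 = false.
From the singleton clause (NOT u6), u6 = false.
From the singleton clause (NOT u3), u3 = false.
From the singleton clause (u4), u4 = true.
Every clause is now satisfied; u1 is unconstrained.

u1: false,  u2: false,  u3: false,  u4: true,  u5: true,  u6: false,  u7: false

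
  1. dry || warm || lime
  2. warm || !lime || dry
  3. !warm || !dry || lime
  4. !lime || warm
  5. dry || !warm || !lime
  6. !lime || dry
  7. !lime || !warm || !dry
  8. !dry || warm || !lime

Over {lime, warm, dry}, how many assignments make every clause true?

2

There are 2^3 = 8 truth assignments over (lime, warm, dry).
Split on dry. With dry = true, the clauses containing dry are satisfied and !dry drops from the rest; 1 of the 2^2 = 4 assignments to the other variables satisfy what remains.
With dry = false, by the same count on the reduced clause set, 1 assignment works.
(One model: lime=F, warm=F, dry=T.)
Total: 1 + 1 = 2.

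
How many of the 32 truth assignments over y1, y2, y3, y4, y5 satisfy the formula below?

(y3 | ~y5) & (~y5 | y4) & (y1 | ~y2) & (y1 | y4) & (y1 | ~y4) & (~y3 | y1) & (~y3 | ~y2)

7

There are 2^5 = 32 truth assignments over (y1, y2, y3, y4, y5).
Split on y4. With y4 = 1, the clauses containing y4 are satisfied and ~y4 drops from the rest; 4 of the 2^4 = 16 assignments to the other variables satisfy what remains.
With y4 = 0, by the same count on the reduced clause set, 3 assignments work.
(One model: y1=T, y2=F, y3=F, y4=F, y5=F.)
Total: 4 + 3 = 7.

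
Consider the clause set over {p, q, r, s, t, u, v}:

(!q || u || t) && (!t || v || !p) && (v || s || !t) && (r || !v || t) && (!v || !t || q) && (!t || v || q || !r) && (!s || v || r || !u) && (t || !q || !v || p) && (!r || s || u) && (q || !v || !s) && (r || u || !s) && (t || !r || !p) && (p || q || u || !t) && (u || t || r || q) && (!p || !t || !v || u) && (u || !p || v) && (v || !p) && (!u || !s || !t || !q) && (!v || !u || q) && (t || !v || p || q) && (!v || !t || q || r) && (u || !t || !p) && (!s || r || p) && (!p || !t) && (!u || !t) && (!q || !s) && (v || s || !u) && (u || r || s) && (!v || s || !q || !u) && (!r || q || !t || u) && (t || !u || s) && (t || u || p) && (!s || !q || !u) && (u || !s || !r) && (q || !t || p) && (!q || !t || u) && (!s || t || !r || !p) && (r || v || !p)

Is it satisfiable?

Yes

Suppose v = false.
(!p) alone gives p = false.
Suppose s = true.
(r) alone gives r = true.
(!q) alone gives q = false.
(!t) alone gives t = false.
(u) alone gives u = true.
This assignment satisfies each clause.
A satisfying assignment: p: false; q: false; r: true; s: true; t: false; u: true; v: false.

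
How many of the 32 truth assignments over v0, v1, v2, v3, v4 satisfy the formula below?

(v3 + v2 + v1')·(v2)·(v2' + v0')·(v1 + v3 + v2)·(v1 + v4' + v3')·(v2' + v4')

4

There are 2^5 = 32 truth assignments over (v0, v1, v2, v3, v4).
Split on v0. With v0 = 1, the clauses containing v0 are satisfied and v0' drops from the rest; 0 of the 2^4 = 16 assignments to the other variables satisfy what remains.
With v0 = 0, by the same count on the reduced clause set, 4 assignments work.
(One model: v0=F, v1=F, v2=T, v3=F, v4=F.)
Total: 0 + 4 = 4.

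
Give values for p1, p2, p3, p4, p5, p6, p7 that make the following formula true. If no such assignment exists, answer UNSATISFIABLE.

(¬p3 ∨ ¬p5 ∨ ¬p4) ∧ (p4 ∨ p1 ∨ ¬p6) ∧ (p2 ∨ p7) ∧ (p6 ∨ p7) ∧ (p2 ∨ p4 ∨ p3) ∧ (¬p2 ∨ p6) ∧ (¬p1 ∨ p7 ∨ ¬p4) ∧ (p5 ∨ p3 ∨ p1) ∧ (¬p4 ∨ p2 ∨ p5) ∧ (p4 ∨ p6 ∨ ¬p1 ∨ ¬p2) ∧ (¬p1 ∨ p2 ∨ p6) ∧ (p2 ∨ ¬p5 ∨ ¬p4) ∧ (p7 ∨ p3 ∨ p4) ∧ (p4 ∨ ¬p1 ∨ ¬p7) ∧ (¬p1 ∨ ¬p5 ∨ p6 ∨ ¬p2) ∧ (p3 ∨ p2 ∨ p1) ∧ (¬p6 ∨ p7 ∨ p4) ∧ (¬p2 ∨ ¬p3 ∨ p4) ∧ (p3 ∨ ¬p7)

p1: False,  p2: False,  p3: True,  p4: False,  p5: True,  p6: False,  p7: True

Case p2 = False:
From the singleton clause (p7), p7 = True.
From the singleton clause (p3), p3 = True.
Case p5 = True:
From the singleton clause (¬p4), p4 = False.
From the singleton clause (¬p1), p1 = False.
From the singleton clause (¬p6), p6 = False.
This assignment satisfies each clause.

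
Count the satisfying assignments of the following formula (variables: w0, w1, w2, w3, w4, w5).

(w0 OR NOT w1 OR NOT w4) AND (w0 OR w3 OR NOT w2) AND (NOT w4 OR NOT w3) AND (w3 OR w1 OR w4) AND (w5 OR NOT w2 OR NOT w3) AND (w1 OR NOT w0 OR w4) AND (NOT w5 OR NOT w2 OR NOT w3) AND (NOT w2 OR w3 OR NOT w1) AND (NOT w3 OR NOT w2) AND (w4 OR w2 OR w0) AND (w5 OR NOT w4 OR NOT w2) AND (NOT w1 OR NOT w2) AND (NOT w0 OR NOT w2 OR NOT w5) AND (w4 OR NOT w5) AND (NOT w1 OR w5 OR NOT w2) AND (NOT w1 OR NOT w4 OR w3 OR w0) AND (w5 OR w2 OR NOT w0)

There are 2^6 = 64 truth assignments over (w0, w1, w2, w3, w4, w5).
Split on w1. With w1 = true, the clauses containing w1 are satisfied and NOT w1 drops from the rest; 1 of the 2^5 = 32 assignments to the other variables satisfy what remains.
With w1 = false, by the same count on the reduced clause set, 3 assignments work.
(One model: w0=F, w1=F, w2=F, w3=F, w4=T, w5=F.)
Total: 1 + 3 = 4.

4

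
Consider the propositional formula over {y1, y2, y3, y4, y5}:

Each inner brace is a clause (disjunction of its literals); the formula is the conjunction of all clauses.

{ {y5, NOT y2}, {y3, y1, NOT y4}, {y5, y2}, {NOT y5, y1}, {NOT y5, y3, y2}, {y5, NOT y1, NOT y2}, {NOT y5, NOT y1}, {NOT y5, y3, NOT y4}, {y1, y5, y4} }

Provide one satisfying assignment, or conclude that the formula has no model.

UNSATISFIABLE

Case y5 = true:
From the singleton clause (y1), y1 = true.
But (NOT y1) is also a unit clause — contradiction.
So y5 must be the other value — set y5 = false.
From the singleton clause (NOT y2), y2 = false.
But (y2) is also a unit clause — contradiction.
Both values of y5 lead to a conflict.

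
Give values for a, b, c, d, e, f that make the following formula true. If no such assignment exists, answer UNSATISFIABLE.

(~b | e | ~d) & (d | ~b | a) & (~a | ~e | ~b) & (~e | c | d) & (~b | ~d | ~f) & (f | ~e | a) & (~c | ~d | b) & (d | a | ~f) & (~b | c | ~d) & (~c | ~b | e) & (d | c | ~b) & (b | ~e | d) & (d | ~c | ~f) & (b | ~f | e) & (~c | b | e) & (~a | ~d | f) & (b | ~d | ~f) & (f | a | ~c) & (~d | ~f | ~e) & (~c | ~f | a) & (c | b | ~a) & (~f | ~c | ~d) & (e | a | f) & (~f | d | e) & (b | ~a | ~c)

UNSATISFIABLE

Try b = 0.
Try c = 0.
From the singleton clause (~a), a = 0.
Try e = 0.
From the singleton clause (~f), f = 0.
But (f) is also a unit clause — contradiction.
Undo e and try e = 1.
From the singleton clause (d), d = 1.
From the singleton clause (f), f = 1.
But (~f) is also a unit clause — contradiction.
Either choice for e ends in contradiction.
Undo c and try c = 1.
From the singleton clause (~d), d = 0.
From the singleton clause (~e), e = 0.
But (e) is also a unit clause — contradiction.
Either choice for c ends in contradiction.
Undo b and try b = 1.
Try e = 1.
From the singleton clause (~a), a = 0.
From the singleton clause (d), d = 1.
From the singleton clause (~f), f = 0.
But (f) is also a unit clause — contradiction.
Undo e and try e = 0.
From the singleton clause (~d), d = 0.
From the singleton clause (a), a = 1.
From the singleton clause (~c), c = 0.
But (c) is also a unit clause — contradiction.
Either choice for e ends in contradiction.
Either choice for b ends in contradiction.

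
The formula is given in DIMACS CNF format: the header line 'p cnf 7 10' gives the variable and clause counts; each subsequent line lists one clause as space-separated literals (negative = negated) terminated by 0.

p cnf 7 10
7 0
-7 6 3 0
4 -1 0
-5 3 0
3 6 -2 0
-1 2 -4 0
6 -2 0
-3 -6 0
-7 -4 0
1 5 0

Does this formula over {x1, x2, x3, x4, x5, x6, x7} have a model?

Yes, satisfiable

(x7) alone gives x7 = True.
(¬x4) alone gives x4 = False.
(¬x1) alone gives x1 = False.
(x5) alone gives x5 = True.
(x3) alone gives x3 = True.
(¬x6) alone gives x6 = False.
(¬x2) alone gives x2 = False.
Every clause now holds.
A satisfying assignment: x1 ↦ False,  x2 ↦ False,  x3 ↦ True,  x4 ↦ False,  x5 ↦ True,  x6 ↦ False,  x7 ↦ True.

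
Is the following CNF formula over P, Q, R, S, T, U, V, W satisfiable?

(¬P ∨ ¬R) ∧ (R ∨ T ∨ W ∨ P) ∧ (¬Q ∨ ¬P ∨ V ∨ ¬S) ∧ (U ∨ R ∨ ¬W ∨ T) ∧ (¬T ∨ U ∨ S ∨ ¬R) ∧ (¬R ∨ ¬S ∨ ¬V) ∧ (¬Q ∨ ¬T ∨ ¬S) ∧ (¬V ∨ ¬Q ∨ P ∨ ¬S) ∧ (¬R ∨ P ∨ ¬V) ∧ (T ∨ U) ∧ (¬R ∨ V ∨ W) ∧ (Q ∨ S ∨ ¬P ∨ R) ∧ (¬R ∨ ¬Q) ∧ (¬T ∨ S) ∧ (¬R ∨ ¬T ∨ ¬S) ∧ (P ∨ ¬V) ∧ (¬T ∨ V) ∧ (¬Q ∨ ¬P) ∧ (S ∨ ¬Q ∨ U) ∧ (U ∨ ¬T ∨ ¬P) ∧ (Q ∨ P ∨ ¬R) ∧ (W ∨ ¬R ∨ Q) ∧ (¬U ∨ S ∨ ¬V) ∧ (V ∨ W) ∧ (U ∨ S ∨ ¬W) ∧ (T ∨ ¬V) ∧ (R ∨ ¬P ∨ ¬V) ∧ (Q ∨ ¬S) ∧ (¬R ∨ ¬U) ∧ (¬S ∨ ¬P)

Branch on P: set P = False.
Unit clause (¬V) forces V = False.
Unit clause (¬T) forces T = False.
Unit clause (U) forces U = True.
Unit clause (W) forces W = True.
Unit clause (¬R) forces R = False.
Branch on Q: set Q = True.
All clauses hold; S can take either value.
A satisfying assignment: P: False,  Q: True,  R: False,  S: False,  T: False,  U: True,  V: False,  W: True.

Yes, satisfiable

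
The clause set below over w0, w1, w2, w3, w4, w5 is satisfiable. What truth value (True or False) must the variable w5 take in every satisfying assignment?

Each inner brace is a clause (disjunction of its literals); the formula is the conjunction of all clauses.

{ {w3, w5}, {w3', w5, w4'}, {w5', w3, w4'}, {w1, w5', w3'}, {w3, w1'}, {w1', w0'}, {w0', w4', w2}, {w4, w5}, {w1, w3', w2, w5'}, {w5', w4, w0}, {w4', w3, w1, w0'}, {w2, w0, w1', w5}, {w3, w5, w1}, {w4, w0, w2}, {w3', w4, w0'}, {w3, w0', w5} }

True

Suppose w5 = 0.
From the singleton clause (w3), w3 = 1.
From the singleton clause (w4'), w4 = 0.
That conflicts with the unit clause (w4).
So every satisfying assignment has w5 = True.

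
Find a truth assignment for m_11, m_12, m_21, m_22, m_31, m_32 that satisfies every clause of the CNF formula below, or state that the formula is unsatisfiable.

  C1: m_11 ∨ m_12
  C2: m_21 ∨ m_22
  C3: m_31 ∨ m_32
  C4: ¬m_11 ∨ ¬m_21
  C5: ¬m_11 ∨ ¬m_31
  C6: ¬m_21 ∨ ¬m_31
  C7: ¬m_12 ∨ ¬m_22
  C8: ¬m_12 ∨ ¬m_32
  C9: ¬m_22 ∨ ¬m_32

Try m_11 = True.
From the singleton clause (¬m_21), m_21 = False.
From the singleton clause (m_22), m_22 = True.
From the singleton clause (¬m_31), m_31 = False.
From the singleton clause (m_32), m_32 = True.
That conflicts with the unit clause (¬m_32).
So m_11 must be the other value — set m_11 = False.
From the singleton clause (m_12), m_12 = True.
From the singleton clause (¬m_22), m_22 = False.
From the singleton clause (m_21), m_21 = True.
From the singleton clause (¬m_31), m_31 = False.
From the singleton clause (m_32), m_32 = True.
That conflicts with the unit clause (¬m_32).
Both values of m_11 lead to a conflict.

UNSATISFIABLE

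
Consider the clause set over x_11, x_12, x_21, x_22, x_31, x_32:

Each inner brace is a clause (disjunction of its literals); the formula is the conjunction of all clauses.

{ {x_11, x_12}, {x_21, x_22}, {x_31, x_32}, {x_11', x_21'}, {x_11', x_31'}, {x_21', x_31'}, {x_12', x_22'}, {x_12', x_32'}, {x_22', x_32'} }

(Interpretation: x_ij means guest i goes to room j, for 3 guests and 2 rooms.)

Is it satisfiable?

Branch on x_11: set x_11 = 1.
(x_21') alone gives x_21 = 0.
(x_22) alone gives x_22 = 1.
(x_31') alone gives x_31 = 0.
(x_32) alone gives x_32 = 1.
Now (x_32') is unsatisfied and unit — conflict.
Undo x_11 and try x_11 = 0.
(x_12) alone gives x_12 = 1.
(x_22') alone gives x_22 = 0.
(x_21) alone gives x_21 = 1.
(x_31') alone gives x_31 = 0.
(x_32) alone gives x_32 = 1.
Now (x_32') is unsatisfied and unit — conflict.
Both values of x_11 lead to a conflict.
No assignment satisfies every clause.

No, unsatisfiable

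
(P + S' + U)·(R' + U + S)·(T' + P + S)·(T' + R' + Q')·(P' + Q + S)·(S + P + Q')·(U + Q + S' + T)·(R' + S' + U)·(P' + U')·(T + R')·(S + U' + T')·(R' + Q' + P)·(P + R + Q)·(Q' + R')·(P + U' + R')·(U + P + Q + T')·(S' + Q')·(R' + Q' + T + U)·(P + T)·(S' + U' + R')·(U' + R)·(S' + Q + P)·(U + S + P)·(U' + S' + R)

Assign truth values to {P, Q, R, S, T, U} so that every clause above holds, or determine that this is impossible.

Try P = 1.
From the singleton clause (U'), U = 0.
Try R = 0.
Try Q = 1.
From the singleton clause (S'), S = 0.
All clauses hold; T can take either value.

P: 1; Q: 1; R: 0; S: 0; T: 1; U: 0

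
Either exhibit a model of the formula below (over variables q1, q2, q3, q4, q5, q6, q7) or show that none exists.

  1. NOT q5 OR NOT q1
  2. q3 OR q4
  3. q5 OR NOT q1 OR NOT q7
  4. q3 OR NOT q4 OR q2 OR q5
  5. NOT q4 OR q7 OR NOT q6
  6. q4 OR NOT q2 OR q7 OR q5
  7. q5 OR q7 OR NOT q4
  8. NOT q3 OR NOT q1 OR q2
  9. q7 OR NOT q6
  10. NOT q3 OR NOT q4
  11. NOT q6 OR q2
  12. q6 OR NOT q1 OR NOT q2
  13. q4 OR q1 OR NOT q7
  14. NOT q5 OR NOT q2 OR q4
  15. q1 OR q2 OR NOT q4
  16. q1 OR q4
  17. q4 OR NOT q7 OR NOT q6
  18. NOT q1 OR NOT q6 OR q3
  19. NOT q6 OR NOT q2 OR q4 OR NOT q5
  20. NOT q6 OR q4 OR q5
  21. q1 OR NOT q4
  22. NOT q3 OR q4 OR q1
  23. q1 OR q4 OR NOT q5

UNSATISFIABLE

Case q5 = false:
Case q3 = true:
From the singleton clause (NOT q4), q4 = false.
From the singleton clause (q1), q1 = true.
From the singleton clause (NOT q7), q7 = false.
From the singleton clause (NOT q2), q2 = false.
Now (q2) is unsatisfied and unit — conflict.
Undo q3 and try q3 = false.
From the singleton clause (q4), q4 = true.
From the singleton clause (q2), q2 = true.
From the singleton clause (q7), q7 = true.
From the singleton clause (NOT q1), q1 = false.
Now (q1) is unsatisfied and unit — conflict.
Either choice for q3 ends in contradiction.
Undo q5 and try q5 = true.
From the singleton clause (NOT q1), q1 = false.
From the singleton clause (q4), q4 = true.
Now (NOT q4) is unsatisfied and unit — conflict.
Either choice for q5 ends in contradiction.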